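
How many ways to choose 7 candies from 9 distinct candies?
C(9,7) = 9!/(7!×2!) = 36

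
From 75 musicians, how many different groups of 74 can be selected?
C(75,74) = 75!/(74!×1!) = 75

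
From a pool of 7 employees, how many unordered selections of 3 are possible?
C(7,3) = 7!/(3!×4!) = 35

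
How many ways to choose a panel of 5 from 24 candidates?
C(24,5) = 24!/(5!×19!) = 42504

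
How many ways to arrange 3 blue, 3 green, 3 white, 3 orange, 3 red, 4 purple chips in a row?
19! / (3! × 3! × 3! × 3! × 3! × 4!) = 651819168000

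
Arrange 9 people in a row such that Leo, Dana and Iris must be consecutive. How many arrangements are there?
Treat the 3 as one block: (9-3+1)! × 3! = 5040 × 6 = 30240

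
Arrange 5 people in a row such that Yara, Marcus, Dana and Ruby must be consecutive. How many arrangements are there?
Treat the 4 as one block: (5-4+1)! × 4! = 2 × 24 = 48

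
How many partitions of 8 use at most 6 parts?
By conjugation, equals partitions of 8 into parts ≤ 6. Let r_j(i) = number of partitions of i into parts ≤ j, for i = 0..8. r_1(i) = 1 for all i; r_j(i) = r_{j-1}(i) + r_j(i-j). Rows j = 2..6: ≤2: 1 1 2 2 3 3 4 4 5; ≤3: 1 1 2 3 4 5 7 8 10; ≤4: 1 1 2 3 5 6 9 11 15; ≤5: 1 1 2 3 5 7 10 13 18; ≤6: 1 1 2 3 5 7 11 14 20. r_6(8) = 20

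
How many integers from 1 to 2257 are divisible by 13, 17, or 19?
⌊2257/13⌋+⌊2257/17⌋+⌊2257/19⌋ - ⌊2257/221⌋-⌊2257/247⌋-⌊2257/323⌋ + ⌊2257/4199⌋ = 173+132+118 - 10-9-6 + 0 = 398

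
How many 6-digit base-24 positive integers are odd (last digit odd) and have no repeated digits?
Last∈{1,3,5,7,9,11,13,15,17,19,21,23}. Last=0: 0. Last nonzero: 12×22×P(22,4) = 46347840. Total = 46347840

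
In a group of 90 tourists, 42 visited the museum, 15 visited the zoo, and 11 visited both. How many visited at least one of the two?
|A∪B| = |A| + |B| - |A∩B| = 42 + 15 - 11 = 46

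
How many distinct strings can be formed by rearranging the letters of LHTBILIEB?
9! / (1! × 2! × 2! × 1! × 1! × 2!) = 45360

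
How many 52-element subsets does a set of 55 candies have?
C(55,52) = 55!/(52!×3!) = 26235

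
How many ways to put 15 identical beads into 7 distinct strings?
C(15+7-1, 7-1) = C(21, 6) = 54264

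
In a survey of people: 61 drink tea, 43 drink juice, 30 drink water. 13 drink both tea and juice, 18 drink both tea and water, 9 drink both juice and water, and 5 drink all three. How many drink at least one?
|A∪B∪C| = 61+43+30-13-18-9+5 = 99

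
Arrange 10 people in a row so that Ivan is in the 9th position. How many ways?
Fix one position: (10-1)! = 362880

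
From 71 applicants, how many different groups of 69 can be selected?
C(71,69) = 71!/(69!×2!) = 2485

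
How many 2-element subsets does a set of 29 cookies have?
C(29,2) = 29!/(2!×27!) = 406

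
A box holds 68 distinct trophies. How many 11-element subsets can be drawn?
C(68,11) = 68!/(11!×57!) = 1533058025824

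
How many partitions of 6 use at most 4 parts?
By conjugation, equals partitions of 6 into parts ≤ 4. Let r_j(i) = number of partitions of i into parts ≤ j, for i = 0..6. r_1(i) = 1 for all i; r_j(i) = r_{j-1}(i) + r_j(i-j). Rows j = 2..4: ≤2: 1 1 2 2 3 3 4; ≤3: 1 1 2 3 4 5 7; ≤4: 1 1 2 3 5 6 9. r_4(6) = 9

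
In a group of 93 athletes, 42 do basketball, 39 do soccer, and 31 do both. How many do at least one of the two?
|A∪B| = |A| + |B| - |A∩B| = 42 + 39 - 31 = 50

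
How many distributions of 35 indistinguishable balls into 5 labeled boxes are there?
C(35+5-1, 5-1) = C(39, 4) = 82251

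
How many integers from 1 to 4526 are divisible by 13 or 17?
⌊4526/13⌋ + ⌊4526/17⌋ - ⌊4526/221⌋ = 348 + 266 - 20 = 594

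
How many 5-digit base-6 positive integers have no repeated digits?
First digit: 5 choices (nonzero). Then descending: 5 × 5 × 4 × 3 × 2 = 600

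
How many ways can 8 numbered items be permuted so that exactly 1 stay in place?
Choose the 1 fixed point C(8,1) = 8, derange the rest: !7 = Σ_{j=0}^{7} (-1)^j·7!/j! = 5040 - 5040 + 2520 - 840 + 210 - 42 + 7 - 1 = 1854. Product = 8 × 1854 = 14832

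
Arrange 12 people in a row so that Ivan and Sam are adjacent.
Treat as block: (12-1)! × 2! = 39916800 × 2 = 79833600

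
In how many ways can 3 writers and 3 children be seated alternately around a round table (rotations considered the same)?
Fix one of the writers: (3-1)! ways for the remaining writers, × 3! ways for the children = 2 × 6 = 12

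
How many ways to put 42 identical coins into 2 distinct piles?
C(42+2-1, 2-1) = C(43, 1) = 43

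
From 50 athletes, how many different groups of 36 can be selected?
C(50,36) = 50!/(36!×14!) = 937845656300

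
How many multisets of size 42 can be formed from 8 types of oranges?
C(42+8-1, 8-1) = C(49, 7) = 85900584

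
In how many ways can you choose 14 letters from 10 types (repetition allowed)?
C(14+10-1, 10-1) = C(23, 9) = 817190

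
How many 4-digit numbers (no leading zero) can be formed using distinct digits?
First digit: 9 choices (nonzero). Then descending: 9 × 9 × 8 × 7 = 4536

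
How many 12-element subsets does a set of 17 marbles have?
C(17,12) = 17!/(12!×5!) = 6188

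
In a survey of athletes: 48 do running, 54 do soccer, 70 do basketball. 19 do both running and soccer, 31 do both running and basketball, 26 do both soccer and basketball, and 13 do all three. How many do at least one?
|A∪B∪C| = 48+54+70-19-31-26+13 = 109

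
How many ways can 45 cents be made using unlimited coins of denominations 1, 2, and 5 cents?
Coefficient of x^45 in 1/(1-x^1) · 1/(1-x^2) · 1/(1-x^5). Case on j = number of 5-cent coins (j = 0..9); remainder r = 45 - 5j is made from {1,2} in ⌊r/2⌋+1 ways. r = 45, 40, 35, 30, 25, 20, 15, 10, 5, 0 → 23 + 21 + 18 + 16 + 13 + 11 + 8 + 6 + 3 + 1 = 120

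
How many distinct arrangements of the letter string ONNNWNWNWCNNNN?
14! / (1! × 9! × 3! × 1!) = 40040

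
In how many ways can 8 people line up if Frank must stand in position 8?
Fix one position: (8-1)! = 5040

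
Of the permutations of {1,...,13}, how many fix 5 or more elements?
Exactly j fixed points: C(13,j)·!(13-j); sum over j ≥ 5 (derangement numbers via !m = (m-1)·(!(m-1) + !(m-2)): !0..!8 = 1, 0, 1, 2, 9, 44, 265, 1854, 14833). Σ_{j=5}^{13} C(13,j)·!(13-j) = C(13,5)·!8 + C(13,6)·!7 + C(13,7)·!6 + C(13,8)·!5 + C(13,9)·!4 + C(13,10)·!3 + C(13,11)·!2 + C(13,12)·!1 + C(13,13)·!0 = 1287·14833 + 1716·1854 + 1716·265 + 1287·44 + 715·9 + 286·2 + 78·1 + 13·0 + 1·1 = 22789989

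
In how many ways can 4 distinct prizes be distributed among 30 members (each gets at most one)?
P(30,4) = 30!/(30-4)! = 657720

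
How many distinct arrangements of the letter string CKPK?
4! / (2! × 1! × 1!) = 12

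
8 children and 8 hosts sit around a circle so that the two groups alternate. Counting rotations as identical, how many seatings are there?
Fix one of the children: (8-1)! ways for the remaining children, × 8! ways for the hosts = 5040 × 40320 = 203212800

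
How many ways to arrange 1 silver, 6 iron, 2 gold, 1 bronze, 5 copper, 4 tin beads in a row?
19! / (1! × 6! × 2! × 1! × 5! × 4!) = 29331862560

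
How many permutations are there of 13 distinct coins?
13! = 6227020800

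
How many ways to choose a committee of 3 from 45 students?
C(45,3) = 45!/(3!×42!) = 14190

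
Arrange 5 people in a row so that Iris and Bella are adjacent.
Treat as block: (5-1)! × 2! = 24 × 2 = 48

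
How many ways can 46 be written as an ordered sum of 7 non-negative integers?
C(46+7-1, 7-1) = C(52, 6) = 20358520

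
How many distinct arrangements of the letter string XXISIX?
6! / (1! × 3! × 2!) = 60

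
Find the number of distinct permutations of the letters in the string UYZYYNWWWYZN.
12! / (3! × 1! × 4! × 2! × 2!) = 831600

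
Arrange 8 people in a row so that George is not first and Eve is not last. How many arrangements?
By inclusion-exclusion: 8! - 2×(8-1)! + (8-2)! = 40320 - 10080 + 720 = 30960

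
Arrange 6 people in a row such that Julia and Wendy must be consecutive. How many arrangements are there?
Treat the 2 as one block: (6-2+1)! × 2! = 120 × 2 = 240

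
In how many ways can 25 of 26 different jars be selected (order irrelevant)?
C(26,25) = 26!/(25!×1!) = 26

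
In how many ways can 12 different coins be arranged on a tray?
12! = 479001600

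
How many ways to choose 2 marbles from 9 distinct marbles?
C(9,2) = 9!/(2!×7!) = 36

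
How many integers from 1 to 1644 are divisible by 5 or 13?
⌊1644/5⌋ + ⌊1644/13⌋ - ⌊1644/65⌋ = 328 + 126 - 25 = 429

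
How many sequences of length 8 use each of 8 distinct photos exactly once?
8! = 40320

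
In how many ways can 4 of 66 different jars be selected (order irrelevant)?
C(66,4) = 66!/(4!×62!) = 720720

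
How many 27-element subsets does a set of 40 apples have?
C(40,27) = 40!/(27!×13!) = 12033222880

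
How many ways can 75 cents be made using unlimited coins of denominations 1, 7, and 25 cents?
Coefficient of x^75 in 1/(1-x^1) · 1/(1-x^7) · 1/(1-x^25). Case on j = number of 25-cent coins (j = 0..3); remainder r = 75 - 25j is made from {1,7} in ⌊r/7⌋+1 ways. r = 75, 50, 25, 0 → 11 + 8 + 4 + 1 = 24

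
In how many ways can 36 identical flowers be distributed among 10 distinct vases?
C(36+10-1, 10-1) = C(45, 9) = 886163135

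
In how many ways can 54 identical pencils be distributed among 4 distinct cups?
C(54+4-1, 4-1) = C(57, 3) = 29260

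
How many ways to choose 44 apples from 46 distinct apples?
C(46,44) = 46!/(44!×2!) = 1035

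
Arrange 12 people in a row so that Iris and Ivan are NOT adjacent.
Total - adjacent = 12! - (12-1)!×2 = 479001600 - 79833600 = 399168000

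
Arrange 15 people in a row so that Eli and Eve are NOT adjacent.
Total - adjacent = 15! - (15-1)!×2 = 1307674368000 - 174356582400 = 1133317785600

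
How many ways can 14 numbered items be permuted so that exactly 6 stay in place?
Choose the 6 fixed points C(14,6) = 3003, derange the rest: !8 = Σ_{j=0}^{8} (-1)^j·8!/j! = 40320 - 40320 + 20160 - 6720 + 1680 - 336 + 56 - 8 + 1 = 14833. Product = 3003 × 14833 = 44543499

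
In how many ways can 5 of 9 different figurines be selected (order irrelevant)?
C(9,5) = 9!/(5!×4!) = 126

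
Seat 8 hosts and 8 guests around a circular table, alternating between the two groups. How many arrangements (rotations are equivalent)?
Fix one of the hosts: (8-1)! ways for the remaining hosts, × 8! ways for the guests = 5040 × 40320 = 203212800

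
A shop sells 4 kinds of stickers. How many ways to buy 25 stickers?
C(25+4-1, 4-1) = C(28, 3) = 3276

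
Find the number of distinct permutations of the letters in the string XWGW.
4! / (1! × 1! × 2!) = 12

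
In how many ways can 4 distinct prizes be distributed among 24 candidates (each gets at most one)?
P(24,4) = 24!/(24-4)! = 255024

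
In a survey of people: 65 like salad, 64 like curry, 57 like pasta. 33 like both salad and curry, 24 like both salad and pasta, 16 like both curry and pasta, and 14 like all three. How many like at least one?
|A∪B∪C| = 65+64+57-33-24-16+14 = 127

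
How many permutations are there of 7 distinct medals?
7! = 5040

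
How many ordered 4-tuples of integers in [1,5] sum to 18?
Coefficient of x^18 in (x + x² + ... + x^5)^4. By inclusion-exclusion on dice exceeding 5: Σ_j (-1)^j C(4,j)·C(18-1-5j, 3) = C(4,0)·C(17,3) - C(4,1)·C(12,3) + C(4,2)·C(7,3) = 1·680 - 4·220 + 6·35 = 10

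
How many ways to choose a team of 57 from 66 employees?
C(66,57) = 66!/(57!×9!) = 37014131440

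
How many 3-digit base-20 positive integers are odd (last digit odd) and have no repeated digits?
Last∈{1,3,5,7,9,11,13,15,17,19}. Last=0: 0. Last nonzero: 10×18×P(18,1) = 3240. Total = 3240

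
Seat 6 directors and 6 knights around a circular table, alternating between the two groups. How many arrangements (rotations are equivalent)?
Fix one of the directors: (6-1)! ways for the remaining directors, × 6! ways for the knights = 120 × 720 = 86400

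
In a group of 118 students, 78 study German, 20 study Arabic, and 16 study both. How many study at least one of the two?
|A∪B| = |A| + |B| - |A∩B| = 78 + 20 - 16 = 82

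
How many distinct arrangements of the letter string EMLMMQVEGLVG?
12! / (2! × 2! × 3! × 2! × 2! × 1!) = 4989600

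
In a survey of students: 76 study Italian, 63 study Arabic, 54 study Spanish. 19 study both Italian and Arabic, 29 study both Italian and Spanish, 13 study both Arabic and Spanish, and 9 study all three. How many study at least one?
|A∪B∪C| = 76+63+54-19-29-13+9 = 141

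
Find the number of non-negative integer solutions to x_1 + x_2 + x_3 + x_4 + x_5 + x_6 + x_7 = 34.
C(34+7-1, 7-1) = C(40, 6) = 3838380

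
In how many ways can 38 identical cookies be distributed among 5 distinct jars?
C(38+5-1, 5-1) = C(42, 4) = 111930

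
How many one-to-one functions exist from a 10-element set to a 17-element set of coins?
P(17,10) = 17!/(17-10)! = 70572902400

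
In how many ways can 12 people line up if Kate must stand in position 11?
Fix one position: (12-1)! = 39916800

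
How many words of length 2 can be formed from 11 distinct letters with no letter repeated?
P(11,2) = 11!/(11-2)! = 110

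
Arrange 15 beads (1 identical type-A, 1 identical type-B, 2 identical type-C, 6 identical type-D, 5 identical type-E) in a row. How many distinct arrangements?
15! / (1! × 1! × 2! × 6! × 5!) = 7567560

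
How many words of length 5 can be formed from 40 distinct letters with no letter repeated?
P(40,5) = 40!/(40-5)! = 78960960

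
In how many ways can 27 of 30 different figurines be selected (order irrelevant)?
C(30,27) = 30!/(27!×3!) = 4060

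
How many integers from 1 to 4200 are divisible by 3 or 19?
⌊4200/3⌋ + ⌊4200/19⌋ - ⌊4200/57⌋ = 1400 + 221 - 73 = 1548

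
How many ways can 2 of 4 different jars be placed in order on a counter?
P(4,2) = 4!/(4-2)! = 12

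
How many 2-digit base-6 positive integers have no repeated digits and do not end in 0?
Last digit: 5 nonzero choices. First digit: 4 (nonzero, ≠last). Middle 0: P(4,0) = 1. Total = 20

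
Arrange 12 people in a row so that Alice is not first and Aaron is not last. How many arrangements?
By inclusion-exclusion: 12! - 2×(12-1)! + (12-2)! = 479001600 - 79833600 + 3628800 = 402796800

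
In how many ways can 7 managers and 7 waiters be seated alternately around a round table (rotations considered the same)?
Fix one of the managers: (7-1)! ways for the remaining managers, × 7! ways for the waiters = 720 × 5040 = 3628800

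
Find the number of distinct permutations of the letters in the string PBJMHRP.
7! / (1! × 1! × 1! × 1! × 1! × 2!) = 2520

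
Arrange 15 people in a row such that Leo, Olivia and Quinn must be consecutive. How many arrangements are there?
Treat the 3 as one block: (15-3+1)! × 3! = 6227020800 × 6 = 37362124800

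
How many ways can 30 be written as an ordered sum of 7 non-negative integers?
C(30+7-1, 7-1) = C(36, 6) = 1947792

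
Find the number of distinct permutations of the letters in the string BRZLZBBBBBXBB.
13! / (1! × 1! × 2! × 1! × 8!) = 77220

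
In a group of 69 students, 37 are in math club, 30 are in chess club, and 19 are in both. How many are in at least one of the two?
|A∪B| = |A| + |B| - |A∩B| = 37 + 30 - 19 = 48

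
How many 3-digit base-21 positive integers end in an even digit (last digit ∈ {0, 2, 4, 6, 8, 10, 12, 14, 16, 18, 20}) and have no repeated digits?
Last∈{0,2,4,6,8,10,12,14,16,18,20}. Last=0: 380. Last nonzero: 10×19×P(19,1) = 3610. Total = 3990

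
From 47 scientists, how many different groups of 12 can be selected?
C(47,12) = 47!/(12!×35!) = 52251400851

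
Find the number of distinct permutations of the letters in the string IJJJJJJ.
7! / (6! × 1!) = 7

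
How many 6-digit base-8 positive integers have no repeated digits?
First digit: 7 choices (nonzero). Then descending: 7 × 7 × 6 × 5 × 4 × 3 = 17640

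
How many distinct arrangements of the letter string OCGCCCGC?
8! / (1! × 2! × 5!) = 168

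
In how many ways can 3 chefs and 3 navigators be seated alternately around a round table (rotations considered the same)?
Fix one of the chefs: (3-1)! ways for the remaining chefs, × 3! ways for the navigators = 2 × 6 = 12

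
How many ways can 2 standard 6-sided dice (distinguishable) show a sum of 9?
Coefficient of x^9 in (x + x² + ... + x^6)^2. By inclusion-exclusion on dice exceeding 6: Σ_j (-1)^j C(2,j)·C(9-1-6j, 1) = C(2,0)·C(8,1) - C(2,1)·C(2,1) = 1·8 - 2·2 = 4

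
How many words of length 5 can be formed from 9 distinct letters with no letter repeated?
P(9,5) = 9!/(9-5)! = 15120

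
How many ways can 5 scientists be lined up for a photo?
5! = 120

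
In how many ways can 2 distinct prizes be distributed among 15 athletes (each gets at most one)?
P(15,2) = 15!/(15-2)! = 210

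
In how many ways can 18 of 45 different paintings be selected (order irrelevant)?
C(45,18) = 45!/(18!×27!) = 1715884494940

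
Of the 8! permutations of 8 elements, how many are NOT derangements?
Complement of the derangements. !8 = Σ_{j=0}^{8} (-1)^j·8!/j! = 40320 - 40320 + 20160 - 6720 + 1680 - 336 + 56 - 8 + 1 = 14833. 8! - !8 = 40320 - 14833 = 25487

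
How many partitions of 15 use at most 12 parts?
By conjugation, equals partitions of 15 into parts ≤ 12. Let r_j(i) = number of partitions of i into parts ≤ j, for i = 0..15. r_1(i) = 1 for all i; r_j(i) = r_{j-1}(i) + r_j(i-j). Rows j = 2..12: ≤2: 1 1 2 2 3 3 4 4 5 5 6 6 7 7 8 8; ≤3: 1 1 2 3 4 5 7 8 10 12 14 16 19 21 24 27; ≤4: 1 1 2 3 5 6 9 11 15 18 23 27 34 39 47 54; ≤5: 1 1 2 3 5 7 10 13 18 23 30 37 47 57 70 84; ≤6: 1 1 2 3 5 7 11 14 20 26 35 44 58 71 90 110; ≤7: 1 1 2 3 5 7 11 15 21 28 38 49 65 82 105 131; ≤8: 1 1 2 3 5 7 11 15 22 29 40 52 70 89 116 146; ≤9: 1 1 2 3 5 7 11 15 22 30 41 54 73 94 123 157; ≤10: 1 1 2 3 5 7 11 15 22 30 42 55 75 97 128 164; ≤11: 1 1 2 3 5 7 11 15 22 30 42 56 76 99 131 169; ≤12: 1 1 2 3 5 7 11 15 22 30 42 56 77 100 133 172. r_12(15) = 172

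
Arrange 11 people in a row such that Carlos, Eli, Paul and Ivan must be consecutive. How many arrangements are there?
Treat the 4 as one block: (11-4+1)! × 4! = 40320 × 24 = 967680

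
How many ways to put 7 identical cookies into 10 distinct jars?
C(7+10-1, 10-1) = C(16, 9) = 11440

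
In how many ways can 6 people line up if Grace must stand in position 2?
Fix one position: (6-1)! = 120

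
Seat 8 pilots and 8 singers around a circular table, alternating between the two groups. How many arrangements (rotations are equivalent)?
Fix one of the pilots: (8-1)! ways for the remaining pilots, × 8! ways for the singers = 5040 × 40320 = 203212800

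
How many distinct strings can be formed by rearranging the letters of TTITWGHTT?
9! / (1! × 5! × 1! × 1! × 1!) = 3024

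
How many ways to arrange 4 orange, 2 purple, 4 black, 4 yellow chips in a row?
14! / (4! × 2! × 4! × 4!) = 3153150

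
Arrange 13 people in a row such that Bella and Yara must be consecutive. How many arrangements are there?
Treat the 2 as one block: (13-2+1)! × 2! = 479001600 × 2 = 958003200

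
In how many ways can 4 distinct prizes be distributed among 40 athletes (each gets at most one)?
P(40,4) = 40!/(40-4)! = 2193360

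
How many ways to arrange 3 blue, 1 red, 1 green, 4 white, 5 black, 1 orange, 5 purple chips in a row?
20! / (3! × 1! × 1! × 4! × 5! × 1! × 5!) = 1173274502400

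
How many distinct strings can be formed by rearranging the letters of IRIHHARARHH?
11! / (2! × 2! × 3! × 4!) = 69300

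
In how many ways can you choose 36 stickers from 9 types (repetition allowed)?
C(36+9-1, 9-1) = C(44, 8) = 177232627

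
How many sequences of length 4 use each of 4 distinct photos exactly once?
4! = 24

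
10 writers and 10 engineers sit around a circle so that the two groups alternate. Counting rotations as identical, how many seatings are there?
Fix one of the writers: (10-1)! ways for the remaining writers, × 10! ways for the engineers = 362880 × 3628800 = 1316818944000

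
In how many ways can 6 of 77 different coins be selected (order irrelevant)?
C(77,6) = 77!/(6!×71!) = 237093780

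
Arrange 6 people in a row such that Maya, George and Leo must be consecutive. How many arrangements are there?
Treat the 3 as one block: (6-3+1)! × 3! = 24 × 6 = 144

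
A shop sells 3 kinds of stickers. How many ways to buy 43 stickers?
C(43+3-1, 3-1) = C(45, 2) = 990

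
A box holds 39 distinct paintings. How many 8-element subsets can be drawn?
C(39,8) = 39!/(8!×31!) = 61523748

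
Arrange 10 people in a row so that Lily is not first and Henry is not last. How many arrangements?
By inclusion-exclusion: 10! - 2×(10-1)! + (10-2)! = 3628800 - 725760 + 40320 = 2943360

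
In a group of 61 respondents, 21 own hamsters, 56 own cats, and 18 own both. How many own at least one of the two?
|A∪B| = |A| + |B| - |A∩B| = 21 + 56 - 18 = 59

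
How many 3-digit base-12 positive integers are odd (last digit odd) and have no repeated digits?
Last∈{1,3,5,7,9,11}. Last=0: 0. Last nonzero: 6×10×P(10,1) = 600. Total = 600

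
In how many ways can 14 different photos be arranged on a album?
14! = 87178291200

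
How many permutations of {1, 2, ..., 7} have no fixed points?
!7 = Σ_{j=0}^{7} (-1)^j·7!/j! = 5040 - 5040 + 2520 - 840 + 210 - 42 + 7 - 1 = 1854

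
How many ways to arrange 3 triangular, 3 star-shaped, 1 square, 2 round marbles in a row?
9! / (3! × 3! × 1! × 2!) = 5040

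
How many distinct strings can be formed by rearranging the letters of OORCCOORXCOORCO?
15! / (7! × 1! × 3! × 4!) = 1801800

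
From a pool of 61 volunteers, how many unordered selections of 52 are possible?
C(61,52) = 61!/(52!×9!) = 17341763505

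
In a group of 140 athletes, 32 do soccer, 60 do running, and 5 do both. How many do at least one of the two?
|A∪B| = |A| + |B| - |A∩B| = 32 + 60 - 5 = 87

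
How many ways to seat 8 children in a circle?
Circular: fix one position, arrange the rest. (8-1)! = 5040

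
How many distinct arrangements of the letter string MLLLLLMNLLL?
11! / (1! × 2! × 8!) = 495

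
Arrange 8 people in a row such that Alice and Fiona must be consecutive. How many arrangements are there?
Treat the 2 as one block: (8-2+1)! × 2! = 5040 × 2 = 10080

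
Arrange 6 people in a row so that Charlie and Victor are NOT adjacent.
Total - adjacent = 6! - (6-1)!×2 = 720 - 240 = 480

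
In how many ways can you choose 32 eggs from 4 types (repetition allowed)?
C(32+4-1, 4-1) = C(35, 3) = 6545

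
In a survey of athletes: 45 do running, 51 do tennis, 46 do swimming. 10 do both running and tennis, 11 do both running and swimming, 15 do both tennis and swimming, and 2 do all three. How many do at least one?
|A∪B∪C| = 45+51+46-10-11-15+2 = 108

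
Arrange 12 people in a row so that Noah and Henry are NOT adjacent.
Total - adjacent = 12! - (12-1)!×2 = 479001600 - 79833600 = 399168000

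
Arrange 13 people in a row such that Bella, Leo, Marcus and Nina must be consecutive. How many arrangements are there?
Treat the 4 as one block: (13-4+1)! × 4! = 3628800 × 24 = 87091200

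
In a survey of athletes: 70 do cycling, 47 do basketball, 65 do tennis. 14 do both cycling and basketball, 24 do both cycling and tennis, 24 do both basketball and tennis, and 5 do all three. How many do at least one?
|A∪B∪C| = 70+47+65-14-24-24+5 = 125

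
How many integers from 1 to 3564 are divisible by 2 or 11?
⌊3564/2⌋ + ⌊3564/11⌋ - ⌊3564/22⌋ = 1782 + 324 - 162 = 1944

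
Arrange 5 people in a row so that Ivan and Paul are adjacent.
Treat as block: (5-1)! × 2! = 24 × 2 = 48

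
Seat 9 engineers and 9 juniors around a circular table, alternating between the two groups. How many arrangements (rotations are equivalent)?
Fix one of the engineers: (9-1)! ways for the remaining engineers, × 9! ways for the juniors = 40320 × 362880 = 14631321600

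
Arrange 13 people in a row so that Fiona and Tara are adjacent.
Treat as block: (13-1)! × 2! = 479001600 × 2 = 958003200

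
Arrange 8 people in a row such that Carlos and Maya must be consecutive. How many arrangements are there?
Treat the 2 as one block: (8-2+1)! × 2! = 5040 × 2 = 10080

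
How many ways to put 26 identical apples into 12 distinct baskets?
C(26+12-1, 12-1) = C(37, 11) = 854992152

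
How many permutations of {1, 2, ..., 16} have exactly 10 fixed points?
Choose the 10 fixed points C(16,10) = 8008, derange the rest: !6 = Σ_{j=0}^{6} (-1)^j·6!/j! = 720 - 720 + 360 - 120 + 30 - 6 + 1 = 265. Product = 8008 × 265 = 2122120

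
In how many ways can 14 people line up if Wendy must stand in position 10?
Fix one position: (14-1)! = 6227020800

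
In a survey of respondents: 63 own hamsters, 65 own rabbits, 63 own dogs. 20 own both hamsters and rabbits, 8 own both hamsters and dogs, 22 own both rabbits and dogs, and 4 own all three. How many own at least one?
|A∪B∪C| = 63+65+63-20-8-22+4 = 145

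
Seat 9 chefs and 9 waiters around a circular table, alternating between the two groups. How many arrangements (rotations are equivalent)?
Fix one of the chefs: (9-1)! ways for the remaining chefs, × 9! ways for the waiters = 40320 × 362880 = 14631321600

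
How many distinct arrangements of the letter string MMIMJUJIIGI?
11! / (1! × 3! × 2! × 4! × 1!) = 138600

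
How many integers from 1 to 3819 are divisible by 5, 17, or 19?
⌊3819/5⌋+⌊3819/17⌋+⌊3819/19⌋ - ⌊3819/85⌋-⌊3819/95⌋-⌊3819/323⌋ + ⌊3819/1615⌋ = 763+224+201 - 44-40-11 + 2 = 1095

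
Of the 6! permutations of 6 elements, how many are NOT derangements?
Complement of the derangements. !6 = Σ_{j=0}^{6} (-1)^j·6!/j! = 720 - 720 + 360 - 120 + 30 - 6 + 1 = 265. 6! - !6 = 720 - 265 = 455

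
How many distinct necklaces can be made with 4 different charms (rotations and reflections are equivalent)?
(4-1)!/2 = 6/2 = 3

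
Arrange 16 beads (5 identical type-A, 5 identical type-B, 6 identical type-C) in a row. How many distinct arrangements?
16! / (5! × 5! × 6!) = 2018016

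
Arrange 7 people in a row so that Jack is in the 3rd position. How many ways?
Fix one position: (7-1)! = 720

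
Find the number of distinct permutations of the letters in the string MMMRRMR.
7! / (3! × 4!) = 35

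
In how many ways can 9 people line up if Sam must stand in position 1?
Fix one position: (9-1)! = 40320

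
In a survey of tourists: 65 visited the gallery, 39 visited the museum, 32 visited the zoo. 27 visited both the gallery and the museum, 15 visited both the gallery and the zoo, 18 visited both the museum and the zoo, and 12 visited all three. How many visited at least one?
|A∪B∪C| = 65+39+32-27-15-18+12 = 88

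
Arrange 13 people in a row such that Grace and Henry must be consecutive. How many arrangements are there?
Treat the 2 as one block: (13-2+1)! × 2! = 479001600 × 2 = 958003200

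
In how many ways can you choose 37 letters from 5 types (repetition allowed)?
C(37+5-1, 5-1) = C(41, 4) = 101270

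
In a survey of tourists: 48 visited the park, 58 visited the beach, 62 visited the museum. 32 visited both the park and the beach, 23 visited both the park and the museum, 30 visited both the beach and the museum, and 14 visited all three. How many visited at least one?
|A∪B∪C| = 48+58+62-32-23-30+14 = 97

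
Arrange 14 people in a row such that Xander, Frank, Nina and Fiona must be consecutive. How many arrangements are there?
Treat the 4 as one block: (14-4+1)! × 4! = 39916800 × 24 = 958003200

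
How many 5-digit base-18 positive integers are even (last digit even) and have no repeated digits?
Last∈{0,2,4,6,8,10,12,14,16}. Last=0: 57120. Last nonzero: 8×16×P(16,3) = 430080. Total = 487200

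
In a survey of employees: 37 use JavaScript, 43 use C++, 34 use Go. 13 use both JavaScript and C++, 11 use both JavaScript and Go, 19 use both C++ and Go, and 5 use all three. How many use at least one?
|A∪B∪C| = 37+43+34-13-11-19+5 = 76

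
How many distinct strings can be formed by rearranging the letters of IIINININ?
8! / (5! × 3!) = 56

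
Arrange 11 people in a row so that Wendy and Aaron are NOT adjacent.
Total - adjacent = 11! - (11-1)!×2 = 39916800 - 7257600 = 32659200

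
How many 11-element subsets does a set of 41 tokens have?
C(41,11) = 41!/(11!×30!) = 3159461968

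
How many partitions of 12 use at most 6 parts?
By conjugation, equals partitions of 12 into parts ≤ 6. Let r_j(i) = number of partitions of i into parts ≤ j, for i = 0..12. r_1(i) = 1 for all i; r_j(i) = r_{j-1}(i) + r_j(i-j). Rows j = 2..6: ≤2: 1 1 2 2 3 3 4 4 5 5 6 6 7; ≤3: 1 1 2 3 4 5 7 8 10 12 14 16 19; ≤4: 1 1 2 3 5 6 9 11 15 18 23 27 34; ≤5: 1 1 2 3 5 7 10 13 18 23 30 37 47; ≤6: 1 1 2 3 5 7 11 14 20 26 35 44 58. r_6(12) = 58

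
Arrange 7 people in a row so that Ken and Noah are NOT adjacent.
Total - adjacent = 7! - (7-1)!×2 = 5040 - 1440 = 3600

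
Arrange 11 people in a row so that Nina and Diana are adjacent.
Treat as block: (11-1)! × 2! = 3628800 × 2 = 7257600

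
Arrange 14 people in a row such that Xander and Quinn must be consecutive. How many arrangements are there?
Treat the 2 as one block: (14-2+1)! × 2! = 6227020800 × 2 = 12454041600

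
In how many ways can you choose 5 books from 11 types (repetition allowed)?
C(5+11-1, 11-1) = C(15, 10) = 3003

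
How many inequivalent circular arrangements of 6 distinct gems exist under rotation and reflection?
(6-1)!/2 = 120/2 = 60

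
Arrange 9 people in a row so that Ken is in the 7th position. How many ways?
Fix one position: (9-1)! = 40320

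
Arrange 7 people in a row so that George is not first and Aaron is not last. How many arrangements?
By inclusion-exclusion: 7! - 2×(7-1)! + (7-2)! = 5040 - 1440 + 120 = 3720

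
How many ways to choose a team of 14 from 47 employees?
C(47,14) = 47!/(14!×33!) = 341643774795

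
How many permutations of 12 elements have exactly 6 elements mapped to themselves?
Choose the 6 fixed points C(12,6) = 924, derange the rest: !6 = Σ_{j=0}^{6} (-1)^j·6!/j! = 720 - 720 + 360 - 120 + 30 - 6 + 1 = 265. Product = 924 × 265 = 244860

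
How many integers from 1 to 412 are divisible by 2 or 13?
⌊412/2⌋ + ⌊412/13⌋ - ⌊412/26⌋ = 206 + 31 - 15 = 222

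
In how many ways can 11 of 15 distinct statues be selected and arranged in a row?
P(15,11) = 15!/(15-11)! = 54486432000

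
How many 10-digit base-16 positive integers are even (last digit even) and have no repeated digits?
Last∈{0,2,4,6,8,10,12,14}. Last=0: 1816214400. Last nonzero: 7×14×P(14,8) = 11865934080. Total = 13682148480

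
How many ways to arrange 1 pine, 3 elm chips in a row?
4! / (1! × 3!) = 4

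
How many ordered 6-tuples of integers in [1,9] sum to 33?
Coefficient of x^33 in (x + x² + ... + x^9)^6. By inclusion-exclusion on dice exceeding 9: Σ_j (-1)^j C(6,j)·C(33-1-9j, 5) = C(6,0)·C(32,5) - C(6,1)·C(23,5) + C(6,2)·C(14,5) - C(6,3)·C(5,5) = 1·201376 - 6·33649 + 15·2002 - 20·1 = 29492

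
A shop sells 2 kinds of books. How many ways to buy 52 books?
C(52+2-1, 2-1) = C(53, 1) = 53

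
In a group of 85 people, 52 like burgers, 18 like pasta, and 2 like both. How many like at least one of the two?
|A∪B| = |A| + |B| - |A∩B| = 52 + 18 - 2 = 68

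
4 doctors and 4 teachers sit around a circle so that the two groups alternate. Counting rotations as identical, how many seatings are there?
Fix one of the doctors: (4-1)! ways for the remaining doctors, × 4! ways for the teachers = 6 × 24 = 144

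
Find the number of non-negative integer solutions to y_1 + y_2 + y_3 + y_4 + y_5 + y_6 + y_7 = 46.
C(46+7-1, 7-1) = C(52, 6) = 20358520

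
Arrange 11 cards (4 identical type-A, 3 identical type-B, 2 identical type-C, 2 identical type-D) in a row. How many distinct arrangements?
11! / (4! × 3! × 2! × 2!) = 69300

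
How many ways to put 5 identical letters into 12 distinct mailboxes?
C(5+12-1, 12-1) = C(16, 11) = 4368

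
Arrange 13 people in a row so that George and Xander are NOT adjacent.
Total - adjacent = 13! - (13-1)!×2 = 6227020800 - 958003200 = 5269017600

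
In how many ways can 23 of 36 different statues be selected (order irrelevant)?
C(36,23) = 36!/(23!×13!) = 2310789600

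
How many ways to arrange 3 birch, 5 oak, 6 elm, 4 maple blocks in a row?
18! / (3! × 5! × 6! × 4!) = 514594080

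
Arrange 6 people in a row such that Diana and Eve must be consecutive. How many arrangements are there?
Treat the 2 as one block: (6-2+1)! × 2! = 120 × 2 = 240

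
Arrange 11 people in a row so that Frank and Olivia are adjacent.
Treat as block: (11-1)! × 2! = 3628800 × 2 = 7257600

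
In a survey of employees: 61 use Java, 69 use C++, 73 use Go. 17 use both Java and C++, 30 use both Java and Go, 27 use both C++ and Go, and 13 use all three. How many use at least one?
|A∪B∪C| = 61+69+73-17-30-27+13 = 142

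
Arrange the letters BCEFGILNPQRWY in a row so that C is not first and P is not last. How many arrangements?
By inclusion-exclusion: 13! - 2×(13-1)! + (13-2)! = 6227020800 - 958003200 + 39916800 = 5308934400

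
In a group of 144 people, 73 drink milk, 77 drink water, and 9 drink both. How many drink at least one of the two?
|A∪B| = |A| + |B| - |A∩B| = 73 + 77 - 9 = 141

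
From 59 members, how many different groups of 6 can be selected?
C(59,6) = 59!/(6!×53!) = 45057474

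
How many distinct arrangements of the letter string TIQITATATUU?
11! / (2! × 4! × 1! × 2! × 2!) = 207900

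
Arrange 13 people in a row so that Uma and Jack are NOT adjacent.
Total - adjacent = 13! - (13-1)!×2 = 6227020800 - 958003200 = 5269017600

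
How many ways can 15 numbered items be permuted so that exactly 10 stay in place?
Choose the 10 fixed points C(15,10) = 3003, derange the rest: !5 = Σ_{j=0}^{5} (-1)^j·5!/j! = 120 - 120 + 60 - 20 + 5 - 1 = 44. Product = 3003 × 44 = 132132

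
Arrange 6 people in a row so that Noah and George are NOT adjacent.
Total - adjacent = 6! - (6-1)!×2 = 720 - 240 = 480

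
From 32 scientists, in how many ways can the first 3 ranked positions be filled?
P(32,3) = 32!/(32-3)! = 29760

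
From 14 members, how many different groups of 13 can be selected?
C(14,13) = 14!/(13!×1!) = 14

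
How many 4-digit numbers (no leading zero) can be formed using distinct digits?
First digit: 9 choices (nonzero). Then descending: 9 × 9 × 8 × 7 = 4536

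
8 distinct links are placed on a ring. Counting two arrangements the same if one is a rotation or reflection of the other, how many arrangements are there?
(8-1)!/2 = 5040/2 = 2520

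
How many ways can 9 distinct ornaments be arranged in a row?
9! = 362880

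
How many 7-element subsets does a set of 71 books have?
C(71,7) = 71!/(7!×64!) = 1329890705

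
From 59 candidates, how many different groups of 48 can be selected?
C(59,48) = 59!/(48!×11!) = 279871768995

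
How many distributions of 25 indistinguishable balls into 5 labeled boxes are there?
C(25+5-1, 5-1) = C(29, 4) = 23751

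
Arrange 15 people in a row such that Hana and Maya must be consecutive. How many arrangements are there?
Treat the 2 as one block: (15-2+1)! × 2! = 87178291200 × 2 = 174356582400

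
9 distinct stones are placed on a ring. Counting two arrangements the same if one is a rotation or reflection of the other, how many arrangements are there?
(9-1)!/2 = 40320/2 = 20160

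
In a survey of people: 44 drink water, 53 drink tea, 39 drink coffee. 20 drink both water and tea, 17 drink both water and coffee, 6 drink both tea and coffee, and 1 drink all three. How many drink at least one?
|A∪B∪C| = 44+53+39-20-17-6+1 = 94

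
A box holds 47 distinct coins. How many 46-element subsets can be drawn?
C(47,46) = 47!/(46!×1!) = 47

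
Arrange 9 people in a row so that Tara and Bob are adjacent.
Treat as block: (9-1)! × 2! = 40320 × 2 = 80640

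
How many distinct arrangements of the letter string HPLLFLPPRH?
10! / (3! × 1! × 3! × 2! × 1!) = 50400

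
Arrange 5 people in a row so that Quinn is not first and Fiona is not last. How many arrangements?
By inclusion-exclusion: 5! - 2×(5-1)! + (5-2)! = 120 - 48 + 6 = 78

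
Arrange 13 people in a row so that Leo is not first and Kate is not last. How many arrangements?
By inclusion-exclusion: 13! - 2×(13-1)! + (13-2)! = 6227020800 - 958003200 + 39916800 = 5308934400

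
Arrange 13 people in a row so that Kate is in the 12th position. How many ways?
Fix one position: (13-1)! = 479001600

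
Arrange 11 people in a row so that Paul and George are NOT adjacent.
Total - adjacent = 11! - (11-1)!×2 = 39916800 - 7257600 = 32659200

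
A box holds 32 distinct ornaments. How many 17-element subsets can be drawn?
C(32,17) = 32!/(17!×15!) = 565722720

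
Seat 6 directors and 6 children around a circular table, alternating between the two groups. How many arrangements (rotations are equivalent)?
Fix one of the directors: (6-1)! ways for the remaining directors, × 6! ways for the children = 120 × 720 = 86400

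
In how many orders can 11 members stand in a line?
11! = 39916800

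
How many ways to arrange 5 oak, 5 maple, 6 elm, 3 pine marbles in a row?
19! / (5! × 5! × 6! × 3!) = 1955457504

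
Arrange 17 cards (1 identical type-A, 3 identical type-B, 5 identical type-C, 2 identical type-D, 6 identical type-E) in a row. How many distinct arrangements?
17! / (1! × 3! × 5! × 2! × 6!) = 343062720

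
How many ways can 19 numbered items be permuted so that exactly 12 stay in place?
Choose the 12 fixed points C(19,12) = 50388, derange the rest: !7 = Σ_{j=0}^{7} (-1)^j·7!/j! = 5040 - 5040 + 2520 - 840 + 210 - 42 + 7 - 1 = 1854. Product = 50388 × 1854 = 93419352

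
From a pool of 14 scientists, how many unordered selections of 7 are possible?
C(14,7) = 14!/(7!×7!) = 3432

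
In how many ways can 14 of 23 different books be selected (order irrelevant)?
C(23,14) = 23!/(14!×9!) = 817190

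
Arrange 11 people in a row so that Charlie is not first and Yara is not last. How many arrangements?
By inclusion-exclusion: 11! - 2×(11-1)! + (11-2)! = 39916800 - 7257600 + 362880 = 33022080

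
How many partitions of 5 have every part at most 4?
Let r_j(i) = number of partitions of i into parts ≤ j, for i = 0..5. r_1(i) = 1 for all i; r_j(i) = r_{j-1}(i) + r_j(i-j). Rows j = 2..4: ≤2: 1 1 2 2 3 3; ≤3: 1 1 2 3 4 5; ≤4: 1 1 2 3 5 6. r_4(5) = 6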